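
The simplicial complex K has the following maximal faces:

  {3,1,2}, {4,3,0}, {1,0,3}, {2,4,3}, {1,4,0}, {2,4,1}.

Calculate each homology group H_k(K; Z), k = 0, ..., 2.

Fix the vertex order 0 < 1 < 2 < 3 < 4 and write every simplex with vertices in increasing order. Then dim K = 2 and the simplices of K are:

  0-simplices (5): [0], [1], [2], [3], [4]
  1-simplices (9): [0,1], [0,3], [0,4], [1,2], [1,3], [1,4], [2,3], [2,4], [3,4]
  2-simplices (6): [0,1,3], [0,1,4], [0,3,4], [1,2,3], [1,2,4], [2,3,4]

Hence C_0 ≅ Z^5, C_1 ≅ Z^9, C_2 ≅ Z^6.

∂_1: C_1 → C_0 is given by ∂[p,q] = [q] − [p].
The 5×9 boundary matrix has rank 4 and Smith normal form diag(1,1,1,1).

Boundary ∂_2: C_2 → C_1 acts by ∂[p,q,r] = [q,r] − [p,r] + [p,q]. For instance
  ∂[0,1,4] = [1,4] − [0,4] + [0,1],
  ∂[0,1,3] = [1,3] − [0,3] + [0,1].
This gives a 9×6 integer matrix of rank 5; reducing to Smith normal form yields diagonal entries (1,1,1,1,1).

Reading off H_k = ker ∂_k / im ∂_{k+1}:

  H_0: rank C_0 − rank ∂_1 = 5 − 4 = 1, and the invariant factors of ∂_1 are all 1, so H_0 ≅ Z.
  H_1: rank ker ∂_1 − rank ∂_2 = (9 − 4) − 5 = 0, and the invariant factors of ∂_2 are all 1, so H_1 ≅ 0.
  H_2: rank ker ∂_2 − rank ∂_3 = (6 − 5) − 0 = 1, and there is no ∂_3, so H_2 ≅ Z.

As a check, the Euler characteristic is 5 − 9 + 6 = 2, which agrees with 1 − 0 + 1 = 2.

H_0 ≅ Z,  H_1 = 0,  H_2 ≅ Z.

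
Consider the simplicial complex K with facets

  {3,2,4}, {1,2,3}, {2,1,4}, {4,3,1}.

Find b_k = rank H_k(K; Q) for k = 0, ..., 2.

Take the total order 1 < 2 < 3 < 4 on the vertex set. Then K (dimension 2) consists of the simplices:

  0-simplices (4): [1], [2], [3], [4]
  1-simplices (6): [1,2], [1,3], [1,4], [2,3], [2,4], [3,4]
  2-simplices (4): [1,2,3], [1,2,4], [1,3,4], [2,3,4]

so the chain groups are C_0 ≅ Z^4, C_1 ≅ Z^6, C_2 ≅ Z^4.

∂_1: C_1 → C_0 maps an edge to its endpoints' difference, ∂[p,q] = q − p.
This gives a 4×6 integer matrix of rank 3; reducing to Smith normal form yields diagonal entries (1,1,1).

The boundary map ∂_2: C_2 → C_1 sends each 2-simplex [p,q,r] to [q,r] − [p,r] + [p,q]. For instance
  ∂[1,2,3] = [2,3] − [1,3] + [1,2],
  ∂[2,3,4] = [3,4] − [2,4] + [2,3].
As a 6×4 matrix over Z this has rank 3, with invariant factors (1,1,1).

Computing H_k = (kernel of ∂_k) / (image of ∂_{k+1}):

  H_0: rank C_0 − rank ∂_1 = 4 − 3 = 1, and the invariant factors of ∂_1 are all 1, so H_0 ≅ Z.
  H_1: rank ker ∂_1 − rank ∂_2 = (6 − 3) − 3 = 0, and the invariant factors of ∂_2 are all 1, so H_1 ≅ 0.
  H_2: rank ker ∂_2 − rank ∂_3 = (4 − 3) − 0 = 1, and there is no ∂_3, so H_2 ≅ Z.

(K is a triangulation of the 2-sphere S^2.)

Hence the Betti numbers are b_0 = 1, b_1 = 0, b_2 = 1.

b_0 = 1, b_1 = 0, b_2 = 1.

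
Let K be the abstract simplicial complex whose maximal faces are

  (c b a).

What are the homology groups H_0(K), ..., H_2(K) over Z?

H_0 ≅ Z,  H_1 = 0,  H_2 = 0.

Order the vertices as a < b < c. Listing each simplex with vertices in this order, K has dimension 2 with simplices:

  0-simplices (3): a, b, c
  1-simplices (3): ab, ac, bc
  2-simplices (1): abc

Hence C_0 ≅ Z^3, C_1 ≅ Z^3, C_2 ≅ Z^1.

∂_1: C_1 → C_0 is given by ∂[p,q] = [q] − [p]. For instance
  ∂ab = b − a.
As a 3×3 matrix over Z this has rank 2, with invariant factors (1,1).

Boundary ∂_2: C_2 → C_1 maps a triangle to the signed sum of its edges. For instance
  ∂abc = bc − ac + ab.
The 3×1 boundary matrix has rank 1 and Smith normal form diag(1).

Computing H_k = (kernel of ∂_k) / (image of ∂_{k+1}):

  H_0: rank C_0 − rank ∂_1 = 3 − 2 = 1, and the invariant factors of ∂_1 are all 1, so H_0 ≅ Z.
  H_1: rank ker ∂_1 − rank ∂_2 = (3 − 2) − 1 = 0, and the invariant factors of ∂_2 are all 1, so H_1 ≅ 0.
  H_2: rank ker ∂_2 − rank ∂_3 = (1 − 1) − 0 = 0, and there is no ∂_3, so H_2 ≅ 0.

As a check, the Euler characteristic is 3 − 3 + 1 = 1, which agrees with 1 − 0 + 0 = 1.
(K is a triangulation of the 2-simplex.)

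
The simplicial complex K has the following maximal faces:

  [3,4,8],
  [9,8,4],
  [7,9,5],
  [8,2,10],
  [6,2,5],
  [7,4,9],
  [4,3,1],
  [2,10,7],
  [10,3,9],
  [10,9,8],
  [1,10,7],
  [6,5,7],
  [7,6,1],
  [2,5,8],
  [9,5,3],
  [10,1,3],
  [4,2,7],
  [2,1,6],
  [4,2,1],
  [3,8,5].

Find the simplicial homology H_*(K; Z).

Order the vertices as 1 < 2 < 3 < 4 < 5 < 6 < 7 < 8 < 9 < 10. Listing each simplex with vertices in this order, K has dimension 2 with simplices:

  0-simplices (10): [1], [2], [3], [4], [5], [6], [7], [8], [9], [10]
  1-simplices (30): (30 of them)
  2-simplices (20): (20 of them)

Hence C_0 ≅ Z^10, C_1 ≅ Z^30, C_2 ≅ Z^20.

Boundary ∂_1: C_1 → C_0 sends each edge [p,q] (with p < q) to q − p.
As a 10×30 matrix over Z this has rank 9, with invariant factors (1,1,1,1,1,1,1,1,1).

Boundary ∂_2: C_2 → C_1 acts by ∂[p,q,r] = [q,r] − [p,r] + [p,q]. For instance
  ∂[1,7,10] = [7,10] − [1,10] + [1,7],
  ∂[3,9,10] = [9,10] − [3,10] + [3,9].
As a 30×20 matrix over Z this has rank 20, with invariant factors (1,1,1,1,1,1,1,1,1,1,1,1,1,1,1,1,1,1,1,2).

Now H_k = ker ∂_k / im ∂_{k+1}, so:

  H_0: rank C_0 − rank ∂_1 = 10 − 9 = 1, and the invariant factors of ∂_1 are all 1, so H_0 ≅ Z.
  H_1: rank ker ∂_1 − rank ∂_2 = (30 − 9) − 20 = 1, and ∂_2 has invariant factor 2 > 1, so H_1 ≅ Z ⊕ Z/2.
  H_2: rank ker ∂_2 − rank ∂_3 = (20 − 20) − 0 = 0, and there is no ∂_3, so H_2 ≅ 0.

As a check, the Euler characteristic is 10 − 30 + 20 = 0, which agrees with 1 − 1 + 0 = 0.

H_0 ≅ Z,  H_1 ≅ Z ⊕ Z/2,  H_2 = 0.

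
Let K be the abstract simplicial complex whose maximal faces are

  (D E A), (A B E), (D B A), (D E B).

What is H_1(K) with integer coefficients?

Take the total order A < B < D < E on the vertex set. Then K (dimension 2) consists of the simplices:

  0-simplices (4): A, B, D, E
  1-simplices (6): AB, AD, AE, BD, BE, DE
  2-simplices (4): ABD, ABE, ADE, BDE

so the chain groups are C_0 ≅ Z^4, C_1 ≅ Z^6, C_2 ≅ Z^4.

∂_1: C_1 → C_0 maps an edge to its endpoints' difference, ∂[p,q] = q − p. For instance
  ∂AB = B − A.
This gives a 4×6 integer matrix of rank 3; reducing to Smith normal form yields diagonal entries (1,1,1).

The boundary map ∂_2: C_2 → C_1 sends each 2-simplex [p,q,r] to [q,r] − [p,r] + [p,q]. For instance
  ∂ABE = BE − AE + AB,
  ∂ADE = DE − AE + AD.
The 6×4 boundary matrix has rank 3 and Smith normal form diag(1,1,1).

Now H_k = ker ∂_k / im ∂_{k+1}, so:

  H_1: rank ker ∂_1 − rank ∂_2 = (6 − 3) − 3 = 0, and the invariant factors of ∂_2 are all 1, so H_1 ≅ 0.

(K is a triangulation of the 2-sphere S^2.)

H_1 ≅ 0.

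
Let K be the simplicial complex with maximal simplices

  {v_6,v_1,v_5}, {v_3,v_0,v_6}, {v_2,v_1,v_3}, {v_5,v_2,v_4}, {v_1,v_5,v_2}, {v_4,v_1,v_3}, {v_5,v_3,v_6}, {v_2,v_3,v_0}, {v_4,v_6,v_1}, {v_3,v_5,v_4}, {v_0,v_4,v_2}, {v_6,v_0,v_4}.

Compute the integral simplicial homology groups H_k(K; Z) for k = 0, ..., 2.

We work with the vertex ordering v_0 < v_1 < v_2 < v_3 < v_4 < v_5 < v_6. The simplices of K, each written with vertices in increasing order, are:

  0-simplices (7): [v_0], [v_1], [v_2], [v_3], [v_4], [v_5], [v_6]
  1-simplices (18): (18 of them)
  2-simplices (12): (12 of them)

Hence C_0 ≅ Z^7, C_1 ≅ Z^18, C_2 ≅ Z^12.

The boundary map ∂_1: C_1 → C_0 is given by ∂[p,q] = [q] − [p].
The resulting 7×18 matrix has rank 6, and its Smith normal form has invariant factors (1,1,1,1,1,1).

Boundary ∂_2: C_2 → C_1 sends each 2-simplex [p,q,r] to [q,r] − [p,r] + [p,q]. For instance
  ∂[v_3,v_4,v_5] = [v_4,v_5] − [v_3,v_5] + [v_3,v_4],
  ∂[v_1,v_2,v_3] = [v_2,v_3] − [v_1,v_3] + [v_1,v_2].
This gives a 18×12 integer matrix of rank 12; reducing to Smith normal form yields diagonal entries (1,1,1,1,1,1,1,1,1,1,1,2).

Computing H_k = (kernel of ∂_k) / (image of ∂_{k+1}):

  H_0: rank C_0 − rank ∂_1 = 7 − 6 = 1, and the invariant factors of ∂_1 are all 1, so H_0 = Z.
  H_1: rank ker ∂_1 − rank ∂_2 = (18 − 6) − 12 = 0, and ∂_2 has invariant factor 2 > 1, so H_1 = Z/2.
  H_2: rank ker ∂_2 − rank ∂_3 = (12 − 12) − 0 = 0, and there is no ∂_3, so H_2 = 0.

H_0 = Z,  H_1 = Z/2,  H_2 = 0.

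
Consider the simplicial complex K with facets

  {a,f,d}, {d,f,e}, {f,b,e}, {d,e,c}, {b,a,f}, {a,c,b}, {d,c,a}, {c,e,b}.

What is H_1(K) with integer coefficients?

H_1 ≅ 0.

K has 6 vertices, 12 edges, 8 triangles.
rank ∂_1 = 5, rank ∂_2 = 7 ⇒ b_1 = 12 − 5 − 7 = 0; all invariant factors of ∂_2 are 1 so no torsion. So H_1 ≅ 0.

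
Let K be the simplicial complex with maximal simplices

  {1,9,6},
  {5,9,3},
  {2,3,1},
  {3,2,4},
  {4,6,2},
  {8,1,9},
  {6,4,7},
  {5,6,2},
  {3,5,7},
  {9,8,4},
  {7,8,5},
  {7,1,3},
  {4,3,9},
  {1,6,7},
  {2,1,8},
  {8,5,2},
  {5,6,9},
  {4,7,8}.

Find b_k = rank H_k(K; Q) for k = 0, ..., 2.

b_0 = 1, b_1 = 2, b_2 = 1.

Fix the vertex order 1 < 2 < 3 < 4 < 5 < 6 < 7 < 8 < 9 and write every simplex with vertices in increasing order. Then dim K = 2 and the simplices of K are:

  0-simplices (9): [1], [2], [3], [4], [5], [6], [7], [8], [9]
  1-simplices (27): (27 of them)
  2-simplices (18): [1,2,3], [1,2,8], [1,3,7], [1,6,7], [1,6,9], [1,8,9], [2,3,4], [2,4,6], [2,5,6], [2,5,8], [3,4,9], [3,5,7], [3,5,9], [4,6,7], [4,7,8], [4,8,9], [5,6,9], [5,7,8]

Hence C_0 ≅ Z^9, C_1 ≅ Z^27, C_2 ≅ Z^18.

Boundary ∂_1: C_1 → C_0 maps an edge to its endpoints' difference, ∂[p,q] = q − p. For instance
  ∂[1,8] = [8] − [1].
The 9×27 boundary matrix has rank 8 and Smith normal form diag(1,1,1,1,1,1,1,1).

The boundary map ∂_2: C_2 → C_1 sends each 2-simplex [p,q,r] to [q,r] − [p,r] + [p,q]. For instance
  ∂[1,6,9] = [6,9] − [1,9] + [1,6],
  ∂[1,2,8] = [2,8] − [1,8] + [1,2].
As a 27×18 matrix over Z this has rank 17, with invariant factors (1,1,1,1,1,1,1,1,1,1,1,1,1,1,1,1,1).

From H_k ≅ ker(∂_k) / im(∂_{k+1}) we obtain:

  H_0: rank C_0 − rank ∂_1 = 9 − 8 = 1, and the invariant factors of ∂_1 are all 1, so H_0 ≅ Z.
  H_1: rank ker ∂_1 − rank ∂_2 = (27 − 8) − 17 = 2, and the invariant factors of ∂_2 are all 1, so H_1 ≅ Z^2.
  H_2: rank ker ∂_2 − rank ∂_3 = (18 − 17) − 0 = 1, and there is no ∂_3, so H_2 ≅ Z.

Hence the Betti numbers are b_0 = 1, b_1 = 2, b_2 = 1.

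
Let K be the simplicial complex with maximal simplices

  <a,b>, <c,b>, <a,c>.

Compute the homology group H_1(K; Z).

We work with the vertex ordering a < b < c. The simplices of K, each written with vertices in increasing order, are:

  0-simplices (3): a, b, c
  1-simplices (3): ab, ac, bc

Hence C_0 ≅ Z^3, C_1 ≅ Z^3.

∂_1: C_1 → C_0 sends each edge [p,q] (with p < q) to q − p.
As a 3×3 matrix over Z this has rank 2, with invariant factors (1,1).

From H_k ≅ ker(∂_k) / im(∂_{k+1}) we obtain:

  H_1: rank ker ∂_1 − rank ∂_2 = (3 − 2) − 0 = 1, and there is no ∂_2, so H_1 ≅ Z.

H_1 = Z.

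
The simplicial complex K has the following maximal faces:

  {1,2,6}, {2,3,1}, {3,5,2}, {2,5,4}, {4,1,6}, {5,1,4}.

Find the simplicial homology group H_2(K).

K has 6 vertices, 12 edges, 6 triangles.
rank ∂_2 = 6, rank ∂_3 = 0 ⇒ b_2 = 6 − 6 − 0 = 0. So H_2 ≅ 0.

H_2 ≅ 0.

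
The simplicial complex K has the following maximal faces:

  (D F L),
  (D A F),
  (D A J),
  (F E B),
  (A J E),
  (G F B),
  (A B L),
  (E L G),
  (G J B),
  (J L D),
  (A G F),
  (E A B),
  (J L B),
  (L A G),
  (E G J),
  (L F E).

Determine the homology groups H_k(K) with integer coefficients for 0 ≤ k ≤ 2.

H_0 ≅ Z,  H_1 ≅ Z^2,  H_2 ≅ Z.

Order the vertices as A < B < D < E < F < G < J < L. Listing each simplex with vertices in this order, K has dimension 2 with simplices:

  0-simplices (8): A, B, D, E, F, G, J, L
  1-simplices (24): AB, AD, AE, AF, AG, AJ, AL, BE, BF, BG, BJ, BL, DF, DJ, DL, EF, EG, EJ, EL, FG, FL, GJ, GL, JL
  2-simplices (16): ABE, ABL, ADF, ADJ, AEJ, AFG, AGL, BEF, BFG, BGJ, BJL, DFL, DJL, EFL, EGJ, EGL

so the chain groups are C_0 ≅ Z^8, C_1 ≅ Z^24, C_2 ≅ Z^16.

Boundary ∂_1: C_1 → C_0 is given by ∂[p,q] = [q] − [p]. For instance
  ∂AB = B − A.
The 8×24 boundary matrix has rank 7 and Smith normal form diag(1,1,1,1,1,1,1).

∂_2: C_2 → C_1 acts by ∂[p,q,r] = [q,r] − [p,r] + [p,q]. For instance
  ∂ADJ = DJ − AJ + AD,
  ∂AEJ = EJ − AJ + AE.
This gives a 24×16 integer matrix of rank 15; reducing to Smith normal form yields diagonal entries (1,1,1,1,1,1,1,1,1,1,1,1,1,1,1).

Computing H_k = (kernel of ∂_k) / (image of ∂_{k+1}):

  H_0: rank C_0 − rank ∂_1 = 8 − 7 = 1, and the invariant factors of ∂_1 are all 1, so H_0 = Z.
  H_1: rank ker ∂_1 − rank ∂_2 = (24 − 7) − 15 = 2, and the invariant factors of ∂_2 are all 1, so H_1 = Z^2.
  H_2: rank ker ∂_2 − rank ∂_3 = (16 − 15) − 0 = 1, and there is no ∂_3, so H_2 = Z.

As a check, the Euler characteristic is 8 − 24 + 16 = 0, which agrees with 1 − 2 + 1 = 0.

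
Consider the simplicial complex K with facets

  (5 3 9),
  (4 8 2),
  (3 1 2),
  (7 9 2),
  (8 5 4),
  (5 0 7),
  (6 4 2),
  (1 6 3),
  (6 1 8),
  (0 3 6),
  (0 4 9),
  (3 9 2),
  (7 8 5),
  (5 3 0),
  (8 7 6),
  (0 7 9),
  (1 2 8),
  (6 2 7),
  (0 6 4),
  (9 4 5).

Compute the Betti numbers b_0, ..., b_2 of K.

Take the total order 0 < 1 < 2 < 3 < 4 < 5 < 6 < 7 < 8 < 9 on the vertex set. Then K (dimension 2) consists of the simplices:

  0-simplices (10): [0], [1], [2], [3], [4], [5], [6], [7], [8], [9]
  1-simplices (30): (30 of them)
  2-simplices (20): (20 of them)

giving chain groups C_0 ≅ Z^10, C_1 ≅ Z^30, C_2 ≅ Z^20.

∂_1: C_1 → C_0 sends each edge [p,q] (with p < q) to q − p. For instance
  ∂[5,9] = [9] − [5].
As a 10×30 matrix over Z this has rank 9, with invariant factors (1,1,1,1,1,1,1,1,1).

Boundary ∂_2: C_2 → C_1 maps a triangle to the signed sum of its edges. For instance
  ∂[0,5,7] = [5,7] − [0,7] + [0,5],
  ∂[2,6,7] = [6,7] − [2,7] + [2,6].
This gives a 30×20 integer matrix of rank 20; reducing to Smith normal form yields diagonal entries (1,1,1,1,1,1,1,1,1,1,1,1,1,1,1,1,1,1,1,2).

Reading off H_k = ker ∂_k / im ∂_{k+1}:

  H_0: rank C_0 − rank ∂_1 = 10 − 9 = 1, and the invariant factors of ∂_1 are all 1, so H_0 = Z.
  H_1: rank ker ∂_1 − rank ∂_2 = (30 − 9) − 20 = 1, and ∂_2 has invariant factor 2 > 1, so H_1 = Z × Z/2.
  H_2: rank ker ∂_2 − rank ∂_3 = (20 − 20) − 0 = 0, and there is no ∂_3, so H_2 = 0.

As a check, the Euler characteristic is 10 − 30 + 20 = 0, which agrees with 1 − 1 + 0 = 0.
(K is a triangulation of the Klein bottle.)

Hence the Betti numbers are b_0 = 1, b_1 = 1, b_2 = 0.

b_0 = 1, b_1 = 1, b_2 = 0.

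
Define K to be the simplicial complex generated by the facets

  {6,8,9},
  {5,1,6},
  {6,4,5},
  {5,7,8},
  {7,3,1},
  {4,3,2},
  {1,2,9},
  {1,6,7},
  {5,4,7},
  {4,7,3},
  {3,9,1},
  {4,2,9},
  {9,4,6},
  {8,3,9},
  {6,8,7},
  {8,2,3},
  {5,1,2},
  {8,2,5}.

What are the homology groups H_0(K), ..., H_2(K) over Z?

Order the vertices as 1 < 2 < 3 < 4 < 5 < 6 < 7 < 8 < 9. Listing each simplex with vertices in this order, K has dimension 2 with simplices:

  0-simplices (9): [1], [2], [3], [4], [5], [6], [7], [8], [9]
  1-simplices (27): (27 of them)
  2-simplices (18): [1,2,5], [1,2,9], [1,3,7], [1,3,9], [1,5,6], [1,6,7], [2,3,4], [2,3,8], [2,4,9], [2,5,8], [3,4,7], [3,8,9], [4,5,6], [4,5,7], [4,6,9], [5,7,8], [6,7,8], [6,8,9]

Hence C_0 ≅ Z^9, C_1 ≅ Z^27, C_2 ≅ Z^18.

∂_1: C_1 → C_0 sends each edge [p,q] (with p < q) to q − p.
As a 9×27 matrix over Z this has rank 8, with invariant factors (1,1,1,1,1,1,1,1).

The boundary map ∂_2: C_2 → C_1 acts by ∂[p,q,r] = [q,r] − [p,r] + [p,q]. For instance
  ∂[3,8,9] = [8,9] − [3,9] + [3,8],
  ∂[4,5,6] = [5,6] − [4,6] + [4,5].
This gives a 27×18 integer matrix of rank 18; reducing to Smith normal form yields diagonal entries (1,1,1,1,1,1,1,1,1,1,1,1,1,1,1,1,1,2).

From H_k ≅ ker(∂_k) / im(∂_{k+1}) we obtain:

  H_0: rank C_0 − rank ∂_1 = 9 − 8 = 1, and the invariant factors of ∂_1 are all 1, so H_0 = Z.
  H_1: rank ker ∂_1 − rank ∂_2 = (27 − 8) − 18 = 1, and ∂_2 has invariant factor 2 > 1, so H_1 = Z ⊕ Z_2.
  H_2: rank ker ∂_2 − rank ∂_3 = (18 − 18) − 0 = 0, and there is no ∂_3, so H_2 = 0.

H_0 ≅ Z,  H_1 ≅ Z ⊕ Z_2,  H_2 = 0.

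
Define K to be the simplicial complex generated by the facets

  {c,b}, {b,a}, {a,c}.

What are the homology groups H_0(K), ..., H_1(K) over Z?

H_0 = Z,  H_1 = Z.

Take the total order a < b < c on the vertex set. Then K (dimension 1) consists of the simplices:

  0-simplices (3): a, b, c
  1-simplices (3): ab, ac, bc

so the chain groups are C_0 ≅ Z^3, C_1 ≅ Z^3.

∂_1: C_1 → C_0 sends each edge [p,q] (with p < q) to q − p. For instance
  ∂ac = c − a.
This gives a 3×3 integer matrix of rank 2; reducing to Smith normal form yields diagonal entries (1,1).

Reading off H_k = ker ∂_k / im ∂_{k+1}:

  H_0: rank C_0 − rank ∂_1 = 3 − 2 = 1, and the invariant factors of ∂_1 are all 1, so H_0 ≅ Z.
  H_1: rank ker ∂_1 − rank ∂_2 = (3 − 2) − 0 = 1, and there is no ∂_2, so H_1 ≅ Z.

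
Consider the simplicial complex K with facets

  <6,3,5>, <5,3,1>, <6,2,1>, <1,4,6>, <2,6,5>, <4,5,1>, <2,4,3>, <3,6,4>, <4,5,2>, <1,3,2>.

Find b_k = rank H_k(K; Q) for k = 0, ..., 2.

b_0 = 1, b_1 = 0, b_2 = 0.

Order the vertices as 1 < 2 < 3 < 4 < 5 < 6. Listing each simplex with vertices in this order, K has dimension 2 with simplices:

  0-simplices (6): [1], [2], [3], [4], [5], [6]
  1-simplices (15): [1,2], [1,3], [1,4], [1,5], [1,6], [2,3], [2,4], [2,5], [2,6], [3,4], [3,5], [3,6], [4,5], [4,6], [5,6]
  2-simplices (10): [1,2,3], [1,2,6], [1,3,5], [1,4,5], [1,4,6], [2,3,4], [2,4,5], [2,5,6], [3,4,6], [3,5,6]

giving chain groups C_0 ≅ Z^6, C_1 ≅ Z^15, C_2 ≅ Z^10.

∂_1: C_1 → C_0 maps an edge to its endpoints' difference, ∂[p,q] = q − p.
The 6×15 boundary matrix has rank 5 and Smith normal form diag(1,1,1,1,1).

Boundary ∂_2: C_2 → C_1 acts by ∂[p,q,r] = [q,r] − [p,r] + [p,q]. For instance
  ∂[1,2,6] = [2,6] − [1,6] + [1,2],
  ∂[3,5,6] = [5,6] − [3,6] + [3,5].
This gives a 15×10 integer matrix of rank 10; reducing to Smith normal form yields diagonal entries (1,1,1,1,1,1,1,1,1,2).

From H_k ≅ ker(∂_k) / im(∂_{k+1}) we obtain:

  H_0: rank C_0 − rank ∂_1 = 6 − 5 = 1, and the invariant factors of ∂_1 are all 1, so H_0 ≅ Z.
  H_1: rank ker ∂_1 − rank ∂_2 = (15 − 5) − 10 = 0, and ∂_2 has invariant factor 2 > 1, so H_1 ≅ Z/2Z.
  H_2: rank ker ∂_2 − rank ∂_3 = (10 − 10) − 0 = 0, and there is no ∂_3, so H_2 ≅ 0.

(K is a triangulation of the real projective plane RP^2.)

Hence the Betti numbers are b_0 = 1, b_1 = 0, b_2 = 0.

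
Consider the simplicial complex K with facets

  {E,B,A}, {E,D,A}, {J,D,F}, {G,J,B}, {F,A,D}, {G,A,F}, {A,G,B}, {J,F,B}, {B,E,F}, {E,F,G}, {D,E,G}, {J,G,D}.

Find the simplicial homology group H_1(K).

H_1 = Z/2.

Fix the vertex order A < B < D < E < F < G < J and write every simplex with vertices in increasing order. Then dim K = 2 and the simplices of K are:

  0-simplices (7): A, B, D, E, F, G, J
  1-simplices (18): AB, AD, AE, AF, AG, BE, BF, BG, BJ, DE, DF, DG, DJ, EF, EG, FG, FJ, GJ
  2-simplices (12): ABE, ABG, ADE, ADF, AFG, BEF, BFJ, BGJ, DEG, DFJ, DGJ, EFG

Hence C_0 ≅ Z^7, C_1 ≅ Z^18, C_2 ≅ Z^12.

∂_1: C_1 → C_0 maps an edge to its endpoints' difference, ∂[p,q] = q − p. For instance
  ∂DG = G − D.
The resulting 7×18 matrix has rank 6, and its Smith normal form has invariant factors (1,1,1,1,1,1).

Boundary ∂_2: C_2 → C_1 maps a triangle to the signed sum of its edges. For instance
  ∂BEF = EF − BF + BE,
  ∂BGJ = GJ − BJ + BG.
As a 18×12 matrix over Z this has rank 12, with invariant factors (1,1,1,1,1,1,1,1,1,1,1,2).

Computing H_k = (kernel of ∂_k) / (image of ∂_{k+1}):

  H_1: rank ker ∂_1 − rank ∂_2 = (18 − 6) − 12 = 0, and ∂_2 has invariant factor 2 > 1, so H_1 = Z/2.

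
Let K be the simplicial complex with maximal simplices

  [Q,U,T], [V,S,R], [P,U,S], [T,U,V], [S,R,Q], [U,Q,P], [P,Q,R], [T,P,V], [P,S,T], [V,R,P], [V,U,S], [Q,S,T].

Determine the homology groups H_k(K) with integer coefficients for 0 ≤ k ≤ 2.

K has 7 vertices, 18 edges, 12 triangles.
rank ∂_0 = 0, rank ∂_1 = 6 ⇒ b_0 = 7 − 0 − 6 = 1; all invariant factors of ∂_1 are 1 so no torsion. So H_0 = Z.
rank ∂_1 = 6, rank ∂_2 = 12 ⇒ b_1 = 18 − 6 − 12 = 0; ∂_2 has invariant factor(s) [2] giving torsion. So H_1 = Z_2.
rank ∂_2 = 12, rank ∂_3 = 0 ⇒ b_2 = 12 − 12 − 0 = 0. So H_2 = 0.

H_0 ≅ Z,  H_1 ≅ Z_2,  H_2 = 0.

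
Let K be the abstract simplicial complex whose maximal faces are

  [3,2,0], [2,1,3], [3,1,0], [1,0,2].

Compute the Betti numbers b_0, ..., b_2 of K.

K has 4 vertices, 6 edges, 4 triangles.
rank ∂_0 = 0, rank ∂_1 = 3 ⇒ b_0 = 4 − 0 − 3 = 1; all invariant factors of ∂_1 are 1 so no torsion. So H_0 ≅ Z.
rank ∂_1 = 3, rank ∂_2 = 3 ⇒ b_1 = 6 − 3 − 3 = 0; all invariant factors of ∂_2 are 1 so no torsion. So H_1 ≅ 0.
rank ∂_2 = 3, rank ∂_3 = 0 ⇒ b_2 = 4 − 3 − 0 = 1. So H_2 ≅ Z.

b_0 = 1, b_1 = 0, b_2 = 1.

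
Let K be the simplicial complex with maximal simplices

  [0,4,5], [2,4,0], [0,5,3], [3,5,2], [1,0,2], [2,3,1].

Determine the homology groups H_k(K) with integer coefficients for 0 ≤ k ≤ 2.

H_0 = Z,  H_1 = Z,  H_2 = 0.

K has 6 vertices, 12 edges, 6 triangles.
rank ∂_0 = 0, rank ∂_1 = 5 ⇒ b_0 = 6 − 0 − 5 = 1; all invariant factors of ∂_1 are 1 so no torsion. So H_0 ≅ Z.
rank ∂_1 = 5, rank ∂_2 = 6 ⇒ b_1 = 12 − 5 − 6 = 1; all invariant factors of ∂_2 are 1 so no torsion. So H_1 ≅ Z.
rank ∂_2 = 6, rank ∂_3 = 0 ⇒ b_2 = 6 − 6 − 0 = 0. So H_2 ≅ 0.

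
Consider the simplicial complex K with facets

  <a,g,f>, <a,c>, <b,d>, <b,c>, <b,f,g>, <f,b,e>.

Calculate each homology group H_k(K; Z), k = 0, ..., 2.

H_0 = Z,  H_1 = Z,  H_2 = 0.

We work with the vertex ordering a < b < c < d < e < f < g. The simplices of K, each written with vertices in increasing order, are:

  0-simplices (7): a, b, c, d, e, f, g
  1-simplices (10): ac, af, ag, bc, bd, be, bf, bg, ef, fg
  2-simplices (3): afg, bef, bfg

Hence C_0 ≅ Z^7, C_1 ≅ Z^10, C_2 ≅ Z^3.

∂_1: C_1 → C_0 maps an edge to its endpoints' difference, ∂[p,q] = q − p.
This gives a 7×10 integer matrix of rank 6; reducing to Smith normal form yields diagonal entries (1,1,1,1,1,1).

The boundary map ∂_2: C_2 → C_1 maps a triangle to the signed sum of its edges. For instance
  ∂afg = fg − ag + af,
  ∂bef = ef − bf + be.
This gives a 10×3 integer matrix of rank 3; reducing to Smith normal form yields diagonal entries (1,1,1).

Computing H_k = (kernel of ∂_k) / (image of ∂_{k+1}):

  H_0: rank C_0 − rank ∂_1 = 7 − 6 = 1, and the invariant factors of ∂_1 are all 1, so H_0 = Z.
  H_1: rank ker ∂_1 − rank ∂_2 = (10 − 6) − 3 = 1, and the invariant factors of ∂_2 are all 1, so H_1 = Z.
  H_2: rank ker ∂_2 − rank ∂_3 = (3 − 3) − 0 = 0, and there is no ∂_3, so H_2 = 0.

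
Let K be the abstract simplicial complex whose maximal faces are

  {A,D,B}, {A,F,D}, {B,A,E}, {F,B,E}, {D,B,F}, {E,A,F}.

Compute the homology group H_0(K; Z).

Fix the vertex order A < B < D < E < F and write every simplex with vertices in increasing order. Then dim K = 2 and the simplices of K are:

  0-simplices (5): A, B, D, E, F
  1-simplices (9): AB, AD, AE, AF, BD, BE, BF, DF, EF
  2-simplices (6): ABD, ABE, ADF, AEF, BDF, BEF

Hence C_0 ≅ Z^5, C_1 ≅ Z^9, C_2 ≅ Z^6.

The boundary map ∂_1: C_1 → C_0 sends each edge [p,q] (with p < q) to q − p.
As a 5×9 matrix over Z this has rank 4, with invariant factors (1,1,1,1).

The boundary map ∂_2: C_2 → C_1 maps a triangle to the signed sum of its edges. For instance
  ∂ABD = BD − AD + AB,
  ∂ADF = DF − AF + AD.
The 9×6 boundary matrix has rank 5 and Smith normal form diag(1,1,1,1,1).

Reading off H_k = ker ∂_k / im ∂_{k+1}:

  H_0: rank C_0 − rank ∂_1 = 5 − 4 = 1, and the invariant factors of ∂_1 are all 1, so H_0 = Z.

H_0 = Z.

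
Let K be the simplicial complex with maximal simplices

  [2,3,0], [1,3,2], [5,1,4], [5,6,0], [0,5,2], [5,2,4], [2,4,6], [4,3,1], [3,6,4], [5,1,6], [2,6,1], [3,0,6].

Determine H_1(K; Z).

H_1 ≅ Z/2Z.

We work with the vertex ordering 0 < 1 < 2 < 3 < 4 < 5 < 6. The simplices of K, each written with vertices in increasing order, are:

  0-simplices (7): [0], [1], [2], [3], [4], [5], [6]
  1-simplices (18): [0,2], [0,3], [0,5], [0,6], [1,2], [1,3], [1,4], [1,5], [1,6], [2,3], [2,4], [2,5], [2,6], [3,4], [3,6], [4,5], [4,6], [5,6]
  2-simplices (12): [0,2,3], [0,2,5], [0,3,6], [0,5,6], [1,2,3], [1,2,6], [1,3,4], [1,4,5], [1,5,6], [2,4,5], [2,4,6], [3,4,6]

so the chain groups are C_0 ≅ Z^7, C_1 ≅ Z^18, C_2 ≅ Z^12.

The boundary map ∂_1: C_1 → C_0 is given by ∂[p,q] = [q] − [p]. For instance
  ∂[0,5] = [5] − [0].
As a 7×18 matrix over Z this has rank 6, with invariant factors (1,1,1,1,1,1).

Boundary ∂_2: C_2 → C_1 sends each 2-simplex [p,q,r] to [q,r] − [p,r] + [p,q]. For instance
  ∂[2,4,6] = [4,6] − [2,6] + [2,4],
  ∂[0,2,3] = [2,3] − [0,3] + [0,2].
This gives a 18×12 integer matrix of rank 12; reducing to Smith normal form yields diagonal entries (1,1,1,1,1,1,1,1,1,1,1,2).

Now H_k = ker ∂_k / im ∂_{k+1}, so:

  H_1: rank ker ∂_1 − rank ∂_2 = (18 − 6) − 12 = 0, and ∂_2 has invariant factor 2 > 1, so H_1 = Z/2Z.

(K is a triangulation of the real projective plane RP^2.)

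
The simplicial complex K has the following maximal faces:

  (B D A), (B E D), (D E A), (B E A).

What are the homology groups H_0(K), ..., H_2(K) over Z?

We work with the vertex ordering A < B < D < E. The simplices of K, each written with vertices in increasing order, are:

  0-simplices (4): A, B, D, E
  1-simplices (6): AB, AD, AE, BD, BE, DE
  2-simplices (4): ABD, ABE, ADE, BDE

Hence C_0 ≅ Z^4, C_1 ≅ Z^6, C_2 ≅ Z^4.

∂_1: C_1 → C_0 maps an edge to its endpoints' difference, ∂[p,q] = q − p. For instance
  ∂DE = E − D.
This gives a 4×6 integer matrix of rank 3; reducing to Smith normal form yields diagonal entries (1,1,1).

∂_2: C_2 → C_1 sends each 2-simplex [p,q,r] to [q,r] − [p,r] + [p,q]. For instance
  ∂BDE = DE − BE + BD,
  ∂ABD = BD − AD + AB.
The resulting 6×4 matrix has rank 3, and its Smith normal form has invariant factors (1,1,1).

Reading off H_k = ker ∂_k / im ∂_{k+1}:

  H_0: rank C_0 − rank ∂_1 = 4 − 3 = 1, and the invariant factors of ∂_1 are all 1, so H_0 ≅ Z.
  H_1: rank ker ∂_1 − rank ∂_2 = (6 − 3) − 3 = 0, and the invariant factors of ∂_2 are all 1, so H_1 ≅ 0.
  H_2: rank ker ∂_2 − rank ∂_3 = (4 − 3) − 0 = 1, and there is no ∂_3, so H_2 ≅ Z.

H_0 ≅ Z,  H_1 = 0,  H_2 ≅ Z.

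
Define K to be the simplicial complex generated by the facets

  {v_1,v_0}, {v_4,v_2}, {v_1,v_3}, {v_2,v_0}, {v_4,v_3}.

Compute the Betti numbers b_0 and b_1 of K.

b_0 = 1, b_1 = 1.

K has 5 vertices, 5 edges.
rank ∂_0 = 0, rank ∂_1 = 4 ⇒ b_0 = 5 − 0 − 4 = 1; all invariant factors of ∂_1 are 1 so no torsion. So H_0 ≅ Z.
rank ∂_1 = 4, rank ∂_2 = 0 ⇒ b_1 = 5 − 4 − 0 = 1. So H_1 ≅ Z.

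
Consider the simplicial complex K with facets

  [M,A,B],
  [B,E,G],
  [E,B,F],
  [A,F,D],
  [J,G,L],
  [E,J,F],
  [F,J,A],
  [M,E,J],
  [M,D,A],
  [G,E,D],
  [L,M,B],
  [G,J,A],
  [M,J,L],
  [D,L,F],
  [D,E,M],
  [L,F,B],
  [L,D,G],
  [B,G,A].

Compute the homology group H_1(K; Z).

H_1 ≅ Z^2.

Order the vertices as A < B < D < E < F < G < J < L < M. Listing each simplex with vertices in this order, K has dimension 2 with simplices:

  0-simplices (9): A, B, D, E, F, G, J, L, M
  1-simplices (27): AB, AD, AF, AG, AJ, AM, BE, BF, BG, BL, BM, DE, DF, DG, DL, DM, EF, EG, EJ, EM, FJ, FL, GJ, GL, JL, JM, LM
  2-simplices (18): ABG, ABM, ADF, ADM, AFJ, AGJ, BEF, BEG, BFL, BLM, DEG, DEM, DFL, DGL, EFJ, EJM, GJL, JLM

Hence C_0 ≅ Z^9, C_1 ≅ Z^27, C_2 ≅ Z^18.

Boundary ∂_1: C_1 → C_0 sends each edge [p,q] (with p < q) to q − p.
The resulting 9×27 matrix has rank 8, and its Smith normal form has invariant factors (1,1,1,1,1,1,1,1).

Boundary ∂_2: C_2 → C_1 sends each 2-simplex [p,q,r] to [q,r] − [p,r] + [p,q]. For instance
  ∂AFJ = FJ − AJ + AF,
  ∂AGJ = GJ − AJ + AG.
The resulting 27×18 matrix has rank 17, and its Smith normal form has invariant factors (1,1,1,1,1,1,1,1,1,1,1,1,1,1,1,1,1).

Now H_k = ker ∂_k / im ∂_{k+1}, so:

  H_1: rank ker ∂_1 − rank ∂_2 = (27 − 8) − 17 = 2, and the invariant factors of ∂_2 are all 1, so H_1 ≅ Z^2.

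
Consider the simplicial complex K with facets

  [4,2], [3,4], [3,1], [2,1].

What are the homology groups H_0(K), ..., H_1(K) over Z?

H_0 ≅ Z,  H_1 ≅ Z.

K has 4 vertices, 4 edges.
rank ∂_0 = 0, rank ∂_1 = 3 ⇒ b_0 = 4 − 0 − 3 = 1; all invariant factors of ∂_1 are 1 so no torsion. So H_0 ≅ Z.
rank ∂_1 = 3, rank ∂_2 = 0 ⇒ b_1 = 4 − 3 − 0 = 1. So H_1 ≅ Z.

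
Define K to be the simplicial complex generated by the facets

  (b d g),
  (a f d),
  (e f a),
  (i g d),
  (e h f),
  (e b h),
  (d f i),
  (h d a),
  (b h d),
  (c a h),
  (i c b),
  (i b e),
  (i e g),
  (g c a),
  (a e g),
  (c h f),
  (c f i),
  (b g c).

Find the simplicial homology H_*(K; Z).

Take the total order a < b < c < d < e < f < g < h < i on the vertex set. Then K (dimension 2) consists of the simplices:

  0-simplices (9): a, b, c, d, e, f, g, h, i
  1-simplices (27): ac, ad, ae, af, ag, ah, bc, bd, be, bg, bh, bi, cf, cg, ch, ci, df, dg, dh, di, ef, eg, eh, ei, fh, fi, gi
  2-simplices (18): acg, ach, adf, adh, aef, aeg, bcg, bci, bdg, bdh, beh, bei, cfh, cfi, dfi, dgi, efh, egi

giving chain groups C_0 ≅ Z^9, C_1 ≅ Z^27, C_2 ≅ Z^18.

∂_1: C_1 → C_0 maps an edge to its endpoints' difference, ∂[p,q] = q − p. For instance
  ∂bi = i − b.
The 9×27 boundary matrix has rank 8 and Smith normal form diag(1,1,1,1,1,1,1,1).

The boundary map ∂_2: C_2 → C_1 sends each 2-simplex [p,q,r] to [q,r] − [p,r] + [p,q]. For instance
  ∂bei = ei − bi + be,
  ∂egi = gi − ei + eg.
The resulting 27×18 matrix has rank 18, and its Smith normal form has invariant factors (1,1,1,1,1,1,1,1,1,1,1,1,1,1,1,1,1,2).

Now H_k = ker ∂_k / im ∂_{k+1}, so:

  H_0: rank C_0 − rank ∂_1 = 9 − 8 = 1, and the invariant factors of ∂_1 are all 1, so H_0 ≅ Z.
  H_1: rank ker ∂_1 − rank ∂_2 = (27 − 8) − 18 = 1, and ∂_2 has invariant factor 2 > 1, so H_1 ≅ Z ⊕ Z/2.
  H_2: rank ker ∂_2 − rank ∂_3 = (18 − 18) − 0 = 0, and there is no ∂_3, so H_2 ≅ 0.

As a check, the Euler characteristic is 9 − 27 + 18 = 0, which agrees with 1 − 1 + 0 = 0.

H_0 ≅ Z,  H_1 ≅ Z ⊕ Z/2,  H_2 = 0.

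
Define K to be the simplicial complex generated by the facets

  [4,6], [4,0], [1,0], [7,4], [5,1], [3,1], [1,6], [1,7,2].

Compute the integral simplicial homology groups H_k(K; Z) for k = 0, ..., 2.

H_0 ≅ Z,  H_1 ≅ Z^2,  H_2 = 0.

Take the total order 0 < 1 < 2 < 3 < 4 < 5 < 6 < 7 on the vertex set. Then K (dimension 2) consists of the simplices:

  0-simplices (8): [0], [1], [2], [3], [4], [5], [6], [7]
  1-simplices (10): [0,1], [0,4], [1,2], [1,3], [1,5], [1,6], [1,7], [2,7], [4,6], [4,7]
  2-simplices (1): [1,2,7]

so the chain groups are C_0 ≅ Z^8, C_1 ≅ Z^10, C_2 ≅ Z^1.

The boundary map ∂_1: C_1 → C_0 maps an edge to its endpoints' difference, ∂[p,q] = q − p. For instance
  ∂[1,2] = [2] − [1].
As a 8×10 matrix over Z this has rank 7, with invariant factors (1,1,1,1,1,1,1).

Boundary ∂_2: C_2 → C_1 maps a triangle to the signed sum of its edges. For instance
  ∂[1,2,7] = [2,7] − [1,7] + [1,2].
As a 10×1 matrix over Z this has rank 1, with invariant factors (1).

Computing H_k = (kernel of ∂_k) / (image of ∂_{k+1}):

  H_0: rank C_0 − rank ∂_1 = 8 − 7 = 1, and the invariant factors of ∂_1 are all 1, so H_0 ≅ Z.
  H_1: rank ker ∂_1 − rank ∂_2 = (10 − 7) − 1 = 2, and the invariant factors of ∂_2 are all 1, so H_1 ≅ Z^2.
  H_2: rank ker ∂_2 − rank ∂_3 = (1 − 1) − 0 = 0, and there is no ∂_3, so H_2 ≅ 0.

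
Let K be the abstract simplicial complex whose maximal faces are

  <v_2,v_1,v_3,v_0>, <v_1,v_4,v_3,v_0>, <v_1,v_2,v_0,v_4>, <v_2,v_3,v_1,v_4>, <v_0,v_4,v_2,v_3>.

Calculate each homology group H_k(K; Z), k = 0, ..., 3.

Order the vertices as v_0 < v_1 < v_2 < v_3 < v_4. Listing each simplex with vertices in this order, K has dimension 3 with simplices:

  0-simplices (5): [v_0], [v_1], [v_2], [v_3], [v_4]
  1-simplices (10): [v_0,v_1], [v_0,v_2], [v_0,v_3], [v_0,v_4], [v_1,v_2], [v_1,v_3], [v_1,v_4], [v_2,v_3], [v_2,v_4], [v_3,v_4]
  2-simplices (10): [v_0,v_1,v_2], [v_0,v_1,v_3], [v_0,v_1,v_4], [v_0,v_2,v_3], [v_0,v_2,v_4], [v_0,v_3,v_4], [v_1,v_2,v_3], [v_1,v_2,v_4], [v_1,v_3,v_4], [v_2,v_3,v_4]
  3-simplices (5): [v_0,v_1,v_2,v_3], [v_0,v_1,v_2,v_4], [v_0,v_1,v_3,v_4], [v_0,v_2,v_3,v_4], [v_1,v_2,v_3,v_4]

giving chain groups C_0 ≅ Z^5, C_1 ≅ Z^10, C_2 ≅ Z^10, C_3 ≅ Z^5.

The boundary map ∂_1: C_1 → C_0 sends each edge [p,q] (with p < q) to q − p.
The 5×10 boundary matrix has rank 4 and Smith normal form diag(1,1,1,1).

∂_2: C_2 → C_1 sends each 2-simplex [p,q,r] to [q,r] − [p,r] + [p,q]. For instance
  ∂[v_0,v_3,v_4] = [v_3,v_4] − [v_0,v_4] + [v_0,v_3],
  ∂[v_0,v_1,v_4] = [v_1,v_4] − [v_0,v_4] + [v_0,v_1].
The resulting 10×10 matrix has rank 6, and its Smith normal form has invariant factors (1,1,1,1,1,1).

The boundary map ∂_3: C_3 → C_2 sends each 3-simplex σ to the alternating sum Σ_i (−1)^i (σ with its i-th vertex removed). For instance
  ∂[v_0,v_2,v_3,v_4] = [v_2,v_3,v_4] − [v_0,v_3,v_4] + [v_0,v_2,v_4] − [v_0,v_2,v_3],
  ∂[v_0,v_1,v_2,v_4] = [v_1,v_2,v_4] − [v_0,v_2,v_4] + [v_0,v_1,v_4] − [v_0,v_1,v_2].
The 10×5 boundary matrix has rank 4 and Smith normal form diag(1,1,1,1).

Now H_k = ker ∂_k / im ∂_{k+1}, so:

  H_0: rank C_0 − rank ∂_1 = 5 − 4 = 1, and the invariant factors of ∂_1 are all 1, so H_0 = Z.
  H_1: rank ker ∂_1 − rank ∂_2 = (10 − 4) − 6 = 0, and the invariant factors of ∂_2 are all 1, so H_1 = 0.
  H_2: rank ker ∂_2 − rank ∂_3 = (10 − 6) − 4 = 0, and the invariant factors of ∂_3 are all 1, so H_2 = 0.
  H_3: rank ker ∂_3 − rank ∂_4 = (5 − 4) − 0 = 1, and there is no ∂_4, so H_3 = Z.

(K is a triangulation of the 3-sphere S^3.)

H_0 = Z,  H_1 = 0,  H_2 = 0,  H_3 = Z.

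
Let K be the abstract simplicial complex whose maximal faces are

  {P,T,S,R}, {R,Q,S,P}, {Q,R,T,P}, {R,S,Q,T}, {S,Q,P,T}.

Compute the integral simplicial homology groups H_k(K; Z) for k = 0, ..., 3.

H_0 ≅ Z,  H_1 = 0,  H_2 = 0,  H_3 ≅ Z.

Take the total order P < Q < R < S < T on the vertex set. Then K (dimension 3) consists of the simplices:

  0-simplices (5): P, Q, R, S, T
  1-simplices (10): PQ, PR, PS, PT, QR, QS, QT, RS, RT, ST
  2-simplices (10): PQR, PQS, PQT, PRS, PRT, PST, QRS, QRT, QST, RST
  3-simplices (5): PQRS, PQRT, PQST, PRST, QRST

Hence C_0 ≅ Z^5, C_1 ≅ Z^10, C_2 ≅ Z^10, C_3 ≅ Z^5.

Boundary ∂_1: C_1 → C_0 maps an edge to its endpoints' difference, ∂[p,q] = q − p. For instance
  ∂QS = S − Q.
The 5×10 boundary matrix has rank 4 and Smith normal form diag(1,1,1,1).

The boundary map ∂_2: C_2 → C_1 acts by ∂[p,q,r] = [q,r] − [p,r] + [p,q]. For instance
  ∂PQT = QT − PT + PQ,
  ∂PQR = QR − PR + PQ.
The resulting 10×10 matrix has rank 6, and its Smith normal form has invariant factors (1,1,1,1,1,1).

∂_3: C_3 → C_2 sends each 3-simplex σ to the alternating sum Σ_i (−1)^i (σ with its i-th vertex removed). For instance
  ∂PQRS = QRS − PRS + PQS − PQR,
  ∂PRST = RST − PST + PRT − PRS.
The resulting 10×5 matrix has rank 4, and its Smith normal form has invariant factors (1,1,1,1).

Now H_k = ker ∂_k / im ∂_{k+1}, so:

  H_0: rank C_0 − rank ∂_1 = 5 − 4 = 1, and the invariant factors of ∂_1 are all 1, so H_0 = Z.
  H_1: rank ker ∂_1 − rank ∂_2 = (10 − 4) − 6 = 0, and the invariant factors of ∂_2 are all 1, so H_1 = 0.
  H_2: rank ker ∂_2 − rank ∂_3 = (10 − 6) − 4 = 0, and the invariant factors of ∂_3 are all 1, so H_2 = 0.
  H_3: rank ker ∂_3 − rank ∂_4 = (5 − 4) − 0 = 1, and there is no ∂_4, so H_3 = Z.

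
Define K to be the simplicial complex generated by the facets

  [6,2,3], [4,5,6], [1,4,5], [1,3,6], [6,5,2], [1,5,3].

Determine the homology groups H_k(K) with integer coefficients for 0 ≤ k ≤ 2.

H_0 = Z,  H_1 = Z,  H_2 = 0.

We work with the vertex ordering 1 < 2 < 3 < 4 < 5 < 6. The simplices of K, each written with vertices in increasing order, are:

  0-simplices (6): [1], [2], [3], [4], [5], [6]
  1-simplices (12): [1,3], [1,4], [1,5], [1,6], [2,3], [2,5], [2,6], [3,5], [3,6], [4,5], [4,6], [5,6]
  2-simplices (6): [1,3,5], [1,3,6], [1,4,5], [2,3,6], [2,5,6], [4,5,6]

giving chain groups C_0 ≅ Z^6, C_1 ≅ Z^12, C_2 ≅ Z^6.

Boundary ∂_1: C_1 → C_0 sends each edge [p,q] (with p < q) to q − p. For instance
  ∂[4,6] = [6] − [4].
The resulting 6×12 matrix has rank 5, and its Smith normal form has invariant factors (1,1,1,1,1).

Boundary ∂_2: C_2 → C_1 maps a triangle to the signed sum of its edges. For instance
  ∂[1,3,5] = [3,5] − [1,5] + [1,3],
  ∂[1,3,6] = [3,6] − [1,6] + [1,3].
This gives a 12×6 integer matrix of rank 6; reducing to Smith normal form yields diagonal entries (1,1,1,1,1,1).

Computing H_k = (kernel of ∂_k) / (image of ∂_{k+1}):

  H_0: rank C_0 − rank ∂_1 = 6 − 5 = 1, and the invariant factors of ∂_1 are all 1, so H_0 = Z.
  H_1: rank ker ∂_1 − rank ∂_2 = (12 − 5) − 6 = 1, and the invariant factors of ∂_2 are all 1, so H_1 = Z.
  H_2: rank ker ∂_2 − rank ∂_3 = (6 − 6) − 0 = 0, and there is no ∂_3, so H_2 = 0.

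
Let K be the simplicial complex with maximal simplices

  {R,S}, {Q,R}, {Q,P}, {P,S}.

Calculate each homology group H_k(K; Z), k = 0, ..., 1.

H_0 ≅ Z,  H_1 ≅ Z.

Fix the vertex order P < Q < R < S and write every simplex with vertices in increasing order. Then dim K = 1 and the simplices of K are:

  0-simplices (4): P, Q, R, S
  1-simplices (4): PQ, PS, QR, RS

Hence C_0 ≅ Z^4, C_1 ≅ Z^4.

∂_1: C_1 → C_0 sends each edge [p,q] (with p < q) to q − p.
As a 4×4 matrix over Z this has rank 3, with invariant factors (1,1,1).

Now H_k = ker ∂_k / im ∂_{k+1}, so:

  H_0: rank C_0 − rank ∂_1 = 4 − 3 = 1, and the invariant factors of ∂_1 are all 1, so H_0 ≅ Z.
  H_1: rank ker ∂_1 − rank ∂_2 = (4 − 3) − 0 = 1, and there is no ∂_2, so H_1 ≅ Z.

As a check, the Euler characteristic is 4 − 4 = 0, which agrees with 1 − 1 = 0.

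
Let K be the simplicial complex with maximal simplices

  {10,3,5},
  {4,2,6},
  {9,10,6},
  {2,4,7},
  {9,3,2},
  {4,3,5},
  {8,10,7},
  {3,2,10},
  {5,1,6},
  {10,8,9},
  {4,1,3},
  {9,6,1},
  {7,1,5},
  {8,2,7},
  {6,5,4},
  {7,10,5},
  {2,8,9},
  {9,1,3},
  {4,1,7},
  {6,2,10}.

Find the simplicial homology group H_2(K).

H_2 = 0.

Take the total order 1 < 2 < 3 < 4 < 5 < 6 < 7 < 8 < 9 < 10 on the vertex set. Then K (dimension 2) consists of the simplices:

  0-simplices (10): [1], [2], [3], [4], [5], [6], [7], [8], [9], [10]
  1-simplices (30): (30 of them)
  2-simplices (20): (20 of them)

giving chain groups C_0 ≅ Z^10, C_1 ≅ Z^30, C_2 ≅ Z^20.

Boundary ∂_1: C_1 → C_0 maps an edge to its endpoints' difference, ∂[p,q] = q − p. For instance
  ∂[9,10] = [10] − [9].
As a 10×30 matrix over Z this has rank 9, with invariant factors (1,1,1,1,1,1,1,1,1).

The boundary map ∂_2: C_2 → C_1 sends each 2-simplex [p,q,r] to [q,r] − [p,r] + [p,q]. For instance
  ∂[7,8,10] = [8,10] − [7,10] + [7,8],
  ∂[6,9,10] = [9,10] − [6,10] + [6,9].
This gives a 30×20 integer matrix of rank 20; reducing to Smith normal form yields diagonal entries (1,1,1,1,1,1,1,1,1,1,1,1,1,1,1,1,1,1,1,2).

Computing H_k = (kernel of ∂_k) / (image of ∂_{k+1}):

  H_2: rank ker ∂_2 − rank ∂_3 = (20 − 20) − 0 = 0, and there is no ∂_3, so H_2 ≅ 0.

(K is a triangulation of the Klein bottle.)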